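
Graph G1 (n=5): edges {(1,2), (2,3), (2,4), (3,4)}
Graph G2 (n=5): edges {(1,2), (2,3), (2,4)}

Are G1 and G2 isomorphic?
No, not isomorphic

The graphs are NOT isomorphic.

Counting edges: G1 has 4 edge(s); G2 has 3 edge(s).
Edge count is an isomorphism invariant (a bijection on vertices induces a bijection on edges), so differing edge counts rule out isomorphism.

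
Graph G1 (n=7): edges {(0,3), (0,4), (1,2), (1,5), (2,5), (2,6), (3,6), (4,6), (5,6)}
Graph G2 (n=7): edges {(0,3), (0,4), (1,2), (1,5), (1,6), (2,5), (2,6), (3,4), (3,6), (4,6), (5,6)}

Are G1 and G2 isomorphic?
No, not isomorphic

The graphs are NOT isomorphic.

Counting edges: G1 has 9 edge(s); G2 has 11 edge(s).
Edge count is an isomorphism invariant (a bijection on vertices induces a bijection on edges), so differing edge counts rule out isomorphism.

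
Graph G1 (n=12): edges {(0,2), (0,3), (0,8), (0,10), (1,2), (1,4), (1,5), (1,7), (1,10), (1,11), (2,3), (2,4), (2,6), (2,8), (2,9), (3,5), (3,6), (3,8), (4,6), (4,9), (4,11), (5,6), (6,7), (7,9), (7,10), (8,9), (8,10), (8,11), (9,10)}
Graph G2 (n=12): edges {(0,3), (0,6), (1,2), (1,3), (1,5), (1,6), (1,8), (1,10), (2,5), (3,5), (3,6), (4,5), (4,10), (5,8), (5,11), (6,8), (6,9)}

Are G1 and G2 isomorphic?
No, not isomorphic

The graphs are NOT isomorphic.

Connected components of G1: 1 component(s) with vertex sets [[0, 1, 2, 3, 4, 5, 6, 7, 8, 9, 10, 11]], sizes [12].
Connected components of G2: 2 component(s) with vertex sets [[7], [0, 1, 2, 3, 4, 5, 6, 8, 9, 10, 11]], sizes [1, 11].
The number of connected components (and the multiset of component sizes) is an isomorphism invariant — an isomorphism maps each component of G1 bijectively onto a component of G2. Since G1 has 1 component(s) and G2 has 2, they cannot be isomorphic.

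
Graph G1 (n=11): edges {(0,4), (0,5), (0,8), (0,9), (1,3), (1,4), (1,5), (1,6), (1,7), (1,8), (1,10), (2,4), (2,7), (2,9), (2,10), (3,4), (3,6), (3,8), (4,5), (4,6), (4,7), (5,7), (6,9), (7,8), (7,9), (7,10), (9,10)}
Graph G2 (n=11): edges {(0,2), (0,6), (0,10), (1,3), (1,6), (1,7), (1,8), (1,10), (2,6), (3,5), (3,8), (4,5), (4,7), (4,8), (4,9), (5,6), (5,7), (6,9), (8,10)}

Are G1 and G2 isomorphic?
No, not isomorphic

The graphs are NOT isomorphic.

Counting triangles (3-cliques): G1 has 17, G2 has 4.
Triangle count is an isomorphism invariant, so differing triangle counts rule out isomorphism.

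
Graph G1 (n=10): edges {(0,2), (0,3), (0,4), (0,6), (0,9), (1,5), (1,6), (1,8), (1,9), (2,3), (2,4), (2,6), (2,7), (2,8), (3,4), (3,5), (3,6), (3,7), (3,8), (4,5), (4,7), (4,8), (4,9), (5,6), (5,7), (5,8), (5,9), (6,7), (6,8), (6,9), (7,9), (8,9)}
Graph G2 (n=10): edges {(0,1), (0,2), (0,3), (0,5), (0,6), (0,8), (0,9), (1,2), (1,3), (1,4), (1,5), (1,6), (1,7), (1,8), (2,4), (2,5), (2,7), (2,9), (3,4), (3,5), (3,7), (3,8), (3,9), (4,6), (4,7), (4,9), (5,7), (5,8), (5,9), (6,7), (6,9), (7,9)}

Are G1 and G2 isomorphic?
Yes, isomorphic

The graphs are isomorphic.
One valid mapping φ: V(G1) → V(G2): 0→6, 1→8, 2→4, 3→7, 4→9, 5→5, 6→1, 7→2, 8→3, 9→0

Verify φ preserves adjacency — for each edge of G1, its image is an edge of G2:
  (0,2) → (φ(0),φ(2)) = (4,6) ∈ E(G2) ✓
  (0,3) → (φ(0),φ(3)) = (6,7) ∈ E(G2) ✓
  (0,4) → (φ(0),φ(4)) = (6,9) ∈ E(G2) ✓
  (0,6) → (φ(0),φ(6)) = (1,6) ∈ E(G2) ✓
  (0,9) → (φ(0),φ(9)) = (0,6) ∈ E(G2) ✓
  (1,5) → (φ(1),φ(5)) = (5,8) ∈ E(G2) ✓
  (1,6) → (φ(1),φ(6)) = (1,8) ∈ E(G2) ✓
  (1,8) → (φ(1),φ(8)) = (3,8) ∈ E(G2) ✓
  (1,9) → (φ(1),φ(9)) = (0,8) ∈ E(G2) ✓
  (2,3) → (φ(2),φ(3)) = (4,7) ∈ E(G2) ✓
  (2,4) → (φ(2),φ(4)) = (4,9) ∈ E(G2) ✓
  (2,6) → (φ(2),φ(6)) = (1,4) ∈ E(G2) ✓
  (2,7) → (φ(2),φ(7)) = (2,4) ∈ E(G2) ✓
  (2,8) → (φ(2),φ(8)) = (3,4) ∈ E(G2) ✓
  (3,4) → (φ(3),φ(4)) = (7,9) ∈ E(G2) ✓
  (3,5) → (φ(3),φ(5)) = (5,7) ∈ E(G2) ✓
  (3,6) → (φ(3),φ(6)) = (1,7) ∈ E(G2) ✓
  (3,7) → (φ(3),φ(7)) = (2,7) ∈ E(G2) ✓
  (3,8) → (φ(3),φ(8)) = (3,7) ∈ E(G2) ✓
  (4,5) → (φ(4),φ(5)) = (5,9) ∈ E(G2) ✓
  (4,7) → (φ(4),φ(7)) = (2,9) ∈ E(G2) ✓
  (4,8) → (φ(4),φ(8)) = (3,9) ∈ E(G2) ✓
  (4,9) → (φ(4),φ(9)) = (0,9) ∈ E(G2) ✓
  (5,6) → (φ(5),φ(6)) = (1,5) ∈ E(G2) ✓
  (5,7) → (φ(5),φ(7)) = (2,5) ∈ E(G2) ✓
  (5,8) → (φ(5),φ(8)) = (3,5) ∈ E(G2) ✓
  (5,9) → (φ(5),φ(9)) = (0,5) ∈ E(G2) ✓
  (6,7) → (φ(6),φ(7)) = (1,2) ∈ E(G2) ✓
  (6,8) → (φ(6),φ(8)) = (1,3) ∈ E(G2) ✓
  (6,9) → (φ(6),φ(9)) = (0,1) ∈ E(G2) ✓
  (7,9) → (φ(7),φ(9)) = (0,2) ∈ E(G2) ✓
  (8,9) → (φ(8),φ(9)) = (0,3) ∈ E(G2) ✓
All 32 edges of G1 map to edges of G2, and |E(G1)| = |E(G2)| = 32, so φ is a bijection on edges as well as vertices. Hence G1 ≅ G2.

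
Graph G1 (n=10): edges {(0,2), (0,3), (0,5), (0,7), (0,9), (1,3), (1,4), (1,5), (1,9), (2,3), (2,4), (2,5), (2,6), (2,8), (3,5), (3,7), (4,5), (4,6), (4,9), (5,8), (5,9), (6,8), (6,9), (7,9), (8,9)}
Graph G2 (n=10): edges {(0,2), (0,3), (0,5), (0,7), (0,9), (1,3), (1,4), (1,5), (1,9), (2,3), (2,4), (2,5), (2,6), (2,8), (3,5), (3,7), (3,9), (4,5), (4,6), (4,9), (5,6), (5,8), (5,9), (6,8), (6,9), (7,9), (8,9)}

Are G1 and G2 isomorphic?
No, not isomorphic

The graphs are NOT isomorphic.

Counting edges: G1 has 25 edge(s); G2 has 27 edge(s).
Edge count is an isomorphism invariant (a bijection on vertices induces a bijection on edges), so differing edge counts rule out isomorphism.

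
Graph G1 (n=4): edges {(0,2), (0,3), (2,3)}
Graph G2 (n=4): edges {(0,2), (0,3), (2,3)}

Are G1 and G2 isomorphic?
Yes, isomorphic

The graphs are isomorphic.
One valid mapping φ: V(G1) → V(G2): 0→2, 1→1, 2→3, 3→0

Verify φ preserves adjacency — for each edge of G1, its image is an edge of G2:
  (0,2) → (φ(0),φ(2)) = (2,3) ∈ E(G2) ✓
  (0,3) → (φ(0),φ(3)) = (0,2) ∈ E(G2) ✓
  (2,3) → (φ(2),φ(3)) = (0,3) ∈ E(G2) ✓
All 3 edges of G1 map to edges of G2, and |E(G1)| = |E(G2)| = 3, so φ is a bijection on edges as well as vertices. Hence G1 ≅ G2.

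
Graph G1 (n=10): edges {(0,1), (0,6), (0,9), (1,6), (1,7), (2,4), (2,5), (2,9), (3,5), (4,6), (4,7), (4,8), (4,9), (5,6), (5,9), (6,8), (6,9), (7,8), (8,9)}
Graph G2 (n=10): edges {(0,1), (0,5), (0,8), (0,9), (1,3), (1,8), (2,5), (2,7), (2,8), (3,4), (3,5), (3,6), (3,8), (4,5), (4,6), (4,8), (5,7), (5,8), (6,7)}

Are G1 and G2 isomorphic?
Yes, isomorphic

The graphs are isomorphic.
One valid mapping φ: V(G1) → V(G2): 0→2, 1→7, 2→1, 3→9, 4→3, 5→0, 6→5, 7→6, 8→4, 9→8

Verify φ preserves adjacency — for each edge of G1, its image is an edge of G2:
  (0,1) → (φ(0),φ(1)) = (2,7) ∈ E(G2) ✓
  (0,6) → (φ(0),φ(6)) = (2,5) ∈ E(G2) ✓
  (0,9) → (φ(0),φ(9)) = (2,8) ∈ E(G2) ✓
  (1,6) → (φ(1),φ(6)) = (5,7) ∈ E(G2) ✓
  (1,7) → (φ(1),φ(7)) = (6,7) ∈ E(G2) ✓
  (2,4) → (φ(2),φ(4)) = (1,3) ∈ E(G2) ✓
  (2,5) → (φ(2),φ(5)) = (0,1) ∈ E(G2) ✓
  (2,9) → (φ(2),φ(9)) = (1,8) ∈ E(G2) ✓
  (3,5) → (φ(3),φ(5)) = (0,9) ∈ E(G2) ✓
  (4,6) → (φ(4),φ(6)) = (3,5) ∈ E(G2) ✓
  (4,7) → (φ(4),φ(7)) = (3,6) ∈ E(G2) ✓
  (4,8) → (φ(4),φ(8)) = (3,4) ∈ E(G2) ✓
  (4,9) → (φ(4),φ(9)) = (3,8) ∈ E(G2) ✓
  (5,6) → (φ(5),φ(6)) = (0,5) ∈ E(G2) ✓
  (5,9) → (φ(5),φ(9)) = (0,8) ∈ E(G2) ✓
  (6,8) → (φ(6),φ(8)) = (4,5) ∈ E(G2) ✓
  (6,9) → (φ(6),φ(9)) = (5,8) ∈ E(G2) ✓
  (7,8) → (φ(7),φ(8)) = (4,6) ∈ E(G2) ✓
  (8,9) → (φ(8),φ(9)) = (4,8) ∈ E(G2) ✓
All 19 edges of G1 map to edges of G2, and |E(G1)| = |E(G2)| = 19, so φ is a bijection on edges as well as vertices. Hence G1 ≅ G2.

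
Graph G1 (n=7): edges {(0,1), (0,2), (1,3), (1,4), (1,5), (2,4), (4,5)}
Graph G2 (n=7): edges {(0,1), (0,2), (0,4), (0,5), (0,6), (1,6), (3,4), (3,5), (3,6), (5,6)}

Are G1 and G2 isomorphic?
No, not isomorphic

The graphs are NOT isomorphic.

Degrees in G1: deg(0)=2, deg(1)=4, deg(2)=2, deg(3)=1, deg(4)=3, deg(5)=2, deg(6)=0.
Sorted degree sequence of G1: [4, 3, 2, 2, 2, 1, 0].
Degrees in G2: deg(0)=5, deg(1)=2, deg(2)=1, deg(3)=3, deg(4)=2, deg(5)=3, deg(6)=4.
Sorted degree sequence of G2: [5, 4, 3, 3, 2, 2, 1].
The (sorted) degree sequence is an isomorphism invariant, so since G1 and G2 have different degree sequences they cannot be isomorphic.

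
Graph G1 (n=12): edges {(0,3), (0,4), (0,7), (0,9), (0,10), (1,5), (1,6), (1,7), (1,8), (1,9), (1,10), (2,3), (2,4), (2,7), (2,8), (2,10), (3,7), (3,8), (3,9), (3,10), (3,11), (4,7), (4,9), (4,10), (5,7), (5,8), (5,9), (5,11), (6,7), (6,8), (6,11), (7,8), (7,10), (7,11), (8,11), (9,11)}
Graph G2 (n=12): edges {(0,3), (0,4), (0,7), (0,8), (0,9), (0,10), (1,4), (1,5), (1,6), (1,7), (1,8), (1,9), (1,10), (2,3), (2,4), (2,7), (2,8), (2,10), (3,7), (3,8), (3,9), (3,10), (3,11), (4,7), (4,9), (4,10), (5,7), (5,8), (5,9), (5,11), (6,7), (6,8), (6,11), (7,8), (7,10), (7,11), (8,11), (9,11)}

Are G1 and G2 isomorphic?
No, not isomorphic

The graphs are NOT isomorphic.

Counting edges: G1 has 36 edge(s); G2 has 38 edge(s).
Edge count is an isomorphism invariant (a bijection on vertices induces a bijection on edges), so differing edge counts rule out isomorphism.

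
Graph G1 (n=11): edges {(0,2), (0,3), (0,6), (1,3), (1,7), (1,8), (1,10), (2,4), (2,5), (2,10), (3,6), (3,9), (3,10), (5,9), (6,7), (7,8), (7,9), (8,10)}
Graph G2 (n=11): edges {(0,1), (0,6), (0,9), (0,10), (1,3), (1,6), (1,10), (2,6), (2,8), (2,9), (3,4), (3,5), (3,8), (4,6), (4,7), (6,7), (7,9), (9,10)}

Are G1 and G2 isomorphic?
Yes, isomorphic

The graphs are isomorphic.
One valid mapping φ: V(G1) → V(G2): 0→4, 1→0, 2→3, 3→6, 4→5, 5→8, 6→7, 7→9, 8→10, 9→2, 10→1

Verify φ preserves adjacency — for each edge of G1, its image is an edge of G2:
  (0,2) → (φ(0),φ(2)) = (3,4) ∈ E(G2) ✓
  (0,3) → (φ(0),φ(3)) = (4,6) ∈ E(G2) ✓
  (0,6) → (φ(0),φ(6)) = (4,7) ∈ E(G2) ✓
  (1,3) → (φ(1),φ(3)) = (0,6) ∈ E(G2) ✓
  (1,7) → (φ(1),φ(7)) = (0,9) ∈ E(G2) ✓
  (1,8) → (φ(1),φ(8)) = (0,10) ∈ E(G2) ✓
  (1,10) → (φ(1),φ(10)) = (0,1) ∈ E(G2) ✓
  (2,4) → (φ(2),φ(4)) = (3,5) ∈ E(G2) ✓
  (2,5) → (φ(2),φ(5)) = (3,8) ∈ E(G2) ✓
  (2,10) → (φ(2),φ(10)) = (1,3) ∈ E(G2) ✓
  (3,6) → (φ(3),φ(6)) = (6,7) ∈ E(G2) ✓
  (3,9) → (φ(3),φ(9)) = (2,6) ∈ E(G2) ✓
  (3,10) → (φ(3),φ(10)) = (1,6) ∈ E(G2) ✓
  (5,9) → (φ(5),φ(9)) = (2,8) ∈ E(G2) ✓
  (6,7) → (φ(6),φ(7)) = (7,9) ∈ E(G2) ✓
  (7,8) → (φ(7),φ(8)) = (9,10) ∈ E(G2) ✓
  (7,9) → (φ(7),φ(9)) = (2,9) ∈ E(G2) ✓
  (8,10) → (φ(8),φ(10)) = (1,10) ∈ E(G2) ✓
All 18 edges of G1 map to edges of G2, and |E(G1)| = |E(G2)| = 18, so φ is a bijection on edges as well as vertices. Hence G1 ≅ G2.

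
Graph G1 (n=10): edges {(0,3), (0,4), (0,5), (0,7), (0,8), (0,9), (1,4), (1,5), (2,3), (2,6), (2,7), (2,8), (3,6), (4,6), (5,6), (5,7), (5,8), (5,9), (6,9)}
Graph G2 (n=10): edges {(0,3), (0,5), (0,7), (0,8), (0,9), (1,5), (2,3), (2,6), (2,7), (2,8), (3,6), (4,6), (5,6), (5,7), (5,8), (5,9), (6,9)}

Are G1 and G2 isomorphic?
No, not isomorphic

The graphs are NOT isomorphic.

Counting edges: G1 has 19 edge(s); G2 has 17 edge(s).
Edge count is an isomorphism invariant (a bijection on vertices induces a bijection on edges), so differing edge counts rule out isomorphism.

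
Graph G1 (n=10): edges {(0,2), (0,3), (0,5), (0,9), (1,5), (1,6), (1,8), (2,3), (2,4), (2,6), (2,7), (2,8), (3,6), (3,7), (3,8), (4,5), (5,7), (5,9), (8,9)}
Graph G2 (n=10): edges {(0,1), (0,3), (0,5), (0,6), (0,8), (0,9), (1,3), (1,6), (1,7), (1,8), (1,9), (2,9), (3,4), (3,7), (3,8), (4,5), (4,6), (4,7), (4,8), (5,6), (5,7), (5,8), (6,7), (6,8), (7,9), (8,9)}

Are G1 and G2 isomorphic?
No, not isomorphic

The graphs are NOT isomorphic.

Degrees in G1: deg(0)=4, deg(1)=3, deg(2)=6, deg(3)=5, deg(4)=2, deg(5)=5, deg(6)=3, deg(7)=3, deg(8)=4, deg(9)=3.
Sorted degree sequence of G1: [6, 5, 5, 4, 4, 3, 3, 3, 3, 2].
Degrees in G2: deg(0)=6, deg(1)=6, deg(2)=1, deg(3)=5, deg(4)=5, deg(5)=5, deg(6)=6, deg(7)=6, deg(8)=7, deg(9)=5.
Sorted degree sequence of G2: [7, 6, 6, 6, 6, 5, 5, 5, 5, 1].
The (sorted) degree sequence is an isomorphism invariant, so since G1 and G2 have different degree sequences they cannot be isomorphic.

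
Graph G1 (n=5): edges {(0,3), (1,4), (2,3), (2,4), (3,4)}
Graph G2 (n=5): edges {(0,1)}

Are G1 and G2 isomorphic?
No, not isomorphic

The graphs are NOT isomorphic.

Connected components of G1: 1 component(s) with vertex sets [[0, 1, 2, 3, 4]], sizes [5].
Connected components of G2: 4 component(s) with vertex sets [[2], [3], [4], [0, 1]], sizes [1, 1, 1, 2].
The number of connected components (and the multiset of component sizes) is an isomorphism invariant — an isomorphism maps each component of G1 bijectively onto a component of G2. Since G1 has 1 component(s) and G2 has 4, they cannot be isomorphic.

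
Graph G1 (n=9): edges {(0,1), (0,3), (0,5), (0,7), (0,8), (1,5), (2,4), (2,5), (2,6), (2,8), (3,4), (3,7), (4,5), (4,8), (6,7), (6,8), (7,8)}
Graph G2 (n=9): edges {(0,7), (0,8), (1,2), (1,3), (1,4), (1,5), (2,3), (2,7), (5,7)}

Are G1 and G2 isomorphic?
No, not isomorphic

The graphs are NOT isomorphic.

Connected components of G1: 1 component(s) with vertex sets [[0, 1, 2, 3, 4, 5, 6, 7, 8]], sizes [9].
Connected components of G2: 2 component(s) with vertex sets [[6], [0, 1, 2, 3, 4, 5, 7, 8]], sizes [1, 8].
The number of connected components (and the multiset of component sizes) is an isomorphism invariant — an isomorphism maps each component of G1 bijectively onto a component of G2. Since G1 has 1 component(s) and G2 has 2, they cannot be isomorphic.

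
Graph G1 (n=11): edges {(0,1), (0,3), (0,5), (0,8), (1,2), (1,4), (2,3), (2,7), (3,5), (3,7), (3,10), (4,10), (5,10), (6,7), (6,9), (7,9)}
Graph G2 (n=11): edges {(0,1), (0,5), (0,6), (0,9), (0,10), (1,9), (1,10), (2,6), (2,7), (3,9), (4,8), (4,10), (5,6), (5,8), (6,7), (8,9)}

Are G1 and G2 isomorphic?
Yes, isomorphic

The graphs are isomorphic.
One valid mapping φ: V(G1) → V(G2): 0→9, 1→8, 2→5, 3→0, 4→4, 5→1, 6→2, 7→6, 8→3, 9→7, 10→10

Verify φ preserves adjacency — for each edge of G1, its image is an edge of G2:
  (0,1) → (φ(0),φ(1)) = (8,9) ∈ E(G2) ✓
  (0,3) → (φ(0),φ(3)) = (0,9) ∈ E(G2) ✓
  (0,5) → (φ(0),φ(5)) = (1,9) ∈ E(G2) ✓
  (0,8) → (φ(0),φ(8)) = (3,9) ∈ E(G2) ✓
  (1,2) → (φ(1),φ(2)) = (5,8) ∈ E(G2) ✓
  (1,4) → (φ(1),φ(4)) = (4,8) ∈ E(G2) ✓
  (2,3) → (φ(2),φ(3)) = (0,5) ∈ E(G2) ✓
  (2,7) → (φ(2),φ(7)) = (5,6) ∈ E(G2) ✓
  (3,5) → (φ(3),φ(5)) = (0,1) ∈ E(G2) ✓
  (3,7) → (φ(3),φ(7)) = (0,6) ∈ E(G2) ✓
  (3,10) → (φ(3),φ(10)) = (0,10) ∈ E(G2) ✓
  (4,10) → (φ(4),φ(10)) = (4,10) ∈ E(G2) ✓
  (5,10) → (φ(5),φ(10)) = (1,10) ∈ E(G2) ✓
  (6,7) → (φ(6),φ(7)) = (2,6) ∈ E(G2) ✓
  (6,9) → (φ(6),φ(9)) = (2,7) ∈ E(G2) ✓
  (7,9) → (φ(7),φ(9)) = (6,7) ∈ E(G2) ✓
All 16 edges of G1 map to edges of G2, and |E(G1)| = |E(G2)| = 16, so φ is a bijection on edges as well as vertices. Hence G1 ≅ G2.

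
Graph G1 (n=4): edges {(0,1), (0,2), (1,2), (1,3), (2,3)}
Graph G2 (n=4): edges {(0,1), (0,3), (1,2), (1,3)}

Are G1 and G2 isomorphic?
No, not isomorphic

The graphs are NOT isomorphic.

Degrees in G1: deg(0)=2, deg(1)=3, deg(2)=3, deg(3)=2.
Sorted degree sequence of G1: [3, 3, 2, 2].
Degrees in G2: deg(0)=2, deg(1)=3, deg(2)=1, deg(3)=2.
Sorted degree sequence of G2: [3, 2, 2, 1].
The (sorted) degree sequence is an isomorphism invariant, so since G1 and G2 have different degree sequences they cannot be isomorphic.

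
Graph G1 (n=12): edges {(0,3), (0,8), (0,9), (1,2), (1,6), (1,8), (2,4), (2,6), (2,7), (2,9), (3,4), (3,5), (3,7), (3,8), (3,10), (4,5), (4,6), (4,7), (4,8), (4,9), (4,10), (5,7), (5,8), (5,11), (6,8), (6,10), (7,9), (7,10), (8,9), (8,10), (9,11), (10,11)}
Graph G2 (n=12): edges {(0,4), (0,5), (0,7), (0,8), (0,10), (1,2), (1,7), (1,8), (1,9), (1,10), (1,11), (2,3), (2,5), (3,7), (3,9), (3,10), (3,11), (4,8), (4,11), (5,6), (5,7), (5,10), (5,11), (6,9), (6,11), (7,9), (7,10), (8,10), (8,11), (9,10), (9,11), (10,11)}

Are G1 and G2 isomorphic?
Yes, isomorphic

The graphs are isomorphic.
One valid mapping φ: V(G1) → V(G2): 0→6, 1→4, 2→0, 3→9, 4→10, 5→3, 6→8, 7→7, 8→11, 9→5, 10→1, 11→2

Verify φ preserves adjacency — for each edge of G1, its image is an edge of G2:
  (0,3) → (φ(0),φ(3)) = (6,9) ∈ E(G2) ✓
  (0,8) → (φ(0),φ(8)) = (6,11) ∈ E(G2) ✓
  (0,9) → (φ(0),φ(9)) = (5,6) ∈ E(G2) ✓
  (1,2) → (φ(1),φ(2)) = (0,4) ∈ E(G2) ✓
  (1,6) → (φ(1),φ(6)) = (4,8) ∈ E(G2) ✓
  (1,8) → (φ(1),φ(8)) = (4,11) ∈ E(G2) ✓
  (2,4) → (φ(2),φ(4)) = (0,10) ∈ E(G2) ✓
  (2,6) → (φ(2),φ(6)) = (0,8) ∈ E(G2) ✓
  (2,7) → (φ(2),φ(7)) = (0,7) ∈ E(G2) ✓
  (2,9) → (φ(2),φ(9)) = (0,5) ∈ E(G2) ✓
  (3,4) → (φ(3),φ(4)) = (9,10) ∈ E(G2) ✓
  (3,5) → (φ(3),φ(5)) = (3,9) ∈ E(G2) ✓
  (3,7) → (φ(3),φ(7)) = (7,9) ∈ E(G2) ✓
  (3,8) → (φ(3),φ(8)) = (9,11) ∈ E(G2) ✓
  (3,10) → (φ(3),φ(10)) = (1,9) ∈ E(G2) ✓
  (4,5) → (φ(4),φ(5)) = (3,10) ∈ E(G2) ✓
  (4,6) → (φ(4),φ(6)) = (8,10) ∈ E(G2) ✓
  (4,7) → (φ(4),φ(7)) = (7,10) ∈ E(G2) ✓
  (4,8) → (φ(4),φ(8)) = (10,11) ∈ E(G2) ✓
  (4,9) → (φ(4),φ(9)) = (5,10) ∈ E(G2) ✓
  (4,10) → (φ(4),φ(10)) = (1,10) ∈ E(G2) ✓
  (5,7) → (φ(5),φ(7)) = (3,7) ∈ E(G2) ✓
  (5,8) → (φ(5),φ(8)) = (3,11) ∈ E(G2) ✓
  (5,11) → (φ(5),φ(11)) = (2,3) ∈ E(G2) ✓
  (6,8) → (φ(6),φ(8)) = (8,11) ∈ E(G2) ✓
  (6,10) → (φ(6),φ(10)) = (1,8) ∈ E(G2) ✓
  (7,9) → (φ(7),φ(9)) = (5,7) ∈ E(G2) ✓
  (7,10) → (φ(7),φ(10)) = (1,7) ∈ E(G2) ✓
  (8,9) → (φ(8),φ(9)) = (5,11) ∈ E(G2) ✓
  (8,10) → (φ(8),φ(10)) = (1,11) ∈ E(G2) ✓
  (9,11) → (φ(9),φ(11)) = (2,5) ∈ E(G2) ✓
  (10,11) → (φ(10),φ(11)) = (1,2) ∈ E(G2) ✓
All 32 edges of G1 map to edges of G2, and |E(G1)| = |E(G2)| = 32, so φ is a bijection on edges as well as vertices. Hence G1 ≅ G2.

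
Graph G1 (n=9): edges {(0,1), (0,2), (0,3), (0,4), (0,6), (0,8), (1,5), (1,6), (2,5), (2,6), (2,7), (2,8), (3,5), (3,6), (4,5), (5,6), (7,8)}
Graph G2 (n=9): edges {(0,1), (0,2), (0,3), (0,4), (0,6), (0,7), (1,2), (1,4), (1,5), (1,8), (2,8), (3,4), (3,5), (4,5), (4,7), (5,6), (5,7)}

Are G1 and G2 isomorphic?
Yes, isomorphic

The graphs are isomorphic.
One valid mapping φ: V(G1) → V(G2): 0→0, 1→3, 2→1, 3→7, 4→6, 5→5, 6→4, 7→8, 8→2

Verify φ preserves adjacency — for each edge of G1, its image is an edge of G2:
  (0,1) → (φ(0),φ(1)) = (0,3) ∈ E(G2) ✓
  (0,2) → (φ(0),φ(2)) = (0,1) ∈ E(G2) ✓
  (0,3) → (φ(0),φ(3)) = (0,7) ∈ E(G2) ✓
  (0,4) → (φ(0),φ(4)) = (0,6) ∈ E(G2) ✓
  (0,6) → (φ(0),φ(6)) = (0,4) ∈ E(G2) ✓
  (0,8) → (φ(0),φ(8)) = (0,2) ∈ E(G2) ✓
  (1,5) → (φ(1),φ(5)) = (3,5) ∈ E(G2) ✓
  (1,6) → (φ(1),φ(6)) = (3,4) ∈ E(G2) ✓
  (2,5) → (φ(2),φ(5)) = (1,5) ∈ E(G2) ✓
  (2,6) → (φ(2),φ(6)) = (1,4) ∈ E(G2) ✓
  (2,7) → (φ(2),φ(7)) = (1,8) ∈ E(G2) ✓
  (2,8) → (φ(2),φ(8)) = (1,2) ∈ E(G2) ✓
  (3,5) → (φ(3),φ(5)) = (5,7) ∈ E(G2) ✓
  (3,6) → (φ(3),φ(6)) = (4,7) ∈ E(G2) ✓
  (4,5) → (φ(4),φ(5)) = (5,6) ∈ E(G2) ✓
  (5,6) → (φ(5),φ(6)) = (4,5) ∈ E(G2) ✓
  (7,8) → (φ(7),φ(8)) = (2,8) ∈ E(G2) ✓
All 17 edges of G1 map to edges of G2, and |E(G1)| = |E(G2)| = 17, so φ is a bijection on edges as well as vertices. Hence G1 ≅ G2.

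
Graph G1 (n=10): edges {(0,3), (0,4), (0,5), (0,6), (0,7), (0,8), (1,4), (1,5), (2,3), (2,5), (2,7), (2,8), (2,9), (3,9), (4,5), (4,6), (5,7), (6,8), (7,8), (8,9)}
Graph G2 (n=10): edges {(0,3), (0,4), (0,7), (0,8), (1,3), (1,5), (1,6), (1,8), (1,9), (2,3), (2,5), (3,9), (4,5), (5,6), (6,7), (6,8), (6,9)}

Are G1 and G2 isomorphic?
No, not isomorphic

The graphs are NOT isomorphic.

Degrees in G1: deg(0)=6, deg(1)=2, deg(2)=5, deg(3)=3, deg(4)=4, deg(5)=5, deg(6)=3, deg(7)=4, deg(8)=5, deg(9)=3.
Sorted degree sequence of G1: [6, 5, 5, 5, 4, 4, 3, 3, 3, 2].
Degrees in G2: deg(0)=4, deg(1)=5, deg(2)=2, deg(3)=4, deg(4)=2, deg(5)=4, deg(6)=5, deg(7)=2, deg(8)=3, deg(9)=3.
Sorted degree sequence of G2: [5, 5, 4, 4, 4, 3, 3, 2, 2, 2].
The (sorted) degree sequence is an isomorphism invariant, so since G1 and G2 have different degree sequences they cannot be isomorphic.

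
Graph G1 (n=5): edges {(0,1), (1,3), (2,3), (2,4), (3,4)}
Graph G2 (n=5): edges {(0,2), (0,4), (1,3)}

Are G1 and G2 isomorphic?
No, not isomorphic

The graphs are NOT isomorphic.

Connected components of G1: 1 component(s) with vertex sets [[0, 1, 2, 3, 4]], sizes [5].
Connected components of G2: 2 component(s) with vertex sets [[1, 3], [0, 2, 4]], sizes [2, 3].
The number of connected components (and the multiset of component sizes) is an isomorphism invariant — an isomorphism maps each component of G1 bijectively onto a component of G2. Since G1 has 1 component(s) and G2 has 2, they cannot be isomorphic.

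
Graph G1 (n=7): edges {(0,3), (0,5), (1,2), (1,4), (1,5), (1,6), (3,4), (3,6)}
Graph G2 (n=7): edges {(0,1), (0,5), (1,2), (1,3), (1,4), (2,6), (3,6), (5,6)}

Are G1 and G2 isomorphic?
Yes, isomorphic

The graphs are isomorphic.
One valid mapping φ: V(G1) → V(G2): 0→5, 1→1, 2→4, 3→6, 4→2, 5→0, 6→3

Verify φ preserves adjacency — for each edge of G1, its image is an edge of G2:
  (0,3) → (φ(0),φ(3)) = (5,6) ∈ E(G2) ✓
  (0,5) → (φ(0),φ(5)) = (0,5) ∈ E(G2) ✓
  (1,2) → (φ(1),φ(2)) = (1,4) ∈ E(G2) ✓
  (1,4) → (φ(1),φ(4)) = (1,2) ∈ E(G2) ✓
  (1,5) → (φ(1),φ(5)) = (0,1) ∈ E(G2) ✓
  (1,6) → (φ(1),φ(6)) = (1,3) ∈ E(G2) ✓
  (3,4) → (φ(3),φ(4)) = (2,6) ∈ E(G2) ✓
  (3,6) → (φ(3),φ(6)) = (3,6) ∈ E(G2) ✓
All 8 edges of G1 map to edges of G2, and |E(G1)| = |E(G2)| = 8, so φ is a bijection on edges as well as vertices. Hence G1 ≅ G2.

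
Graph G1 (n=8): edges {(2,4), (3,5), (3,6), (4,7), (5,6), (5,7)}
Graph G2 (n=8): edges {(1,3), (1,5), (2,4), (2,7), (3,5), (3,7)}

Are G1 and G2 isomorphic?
Yes, isomorphic

The graphs are isomorphic.
One valid mapping φ: V(G1) → V(G2): 0→0, 1→6, 2→4, 3→1, 4→2, 5→3, 6→5, 7→7

Verify φ preserves adjacency — for each edge of G1, its image is an edge of G2:
  (2,4) → (φ(2),φ(4)) = (2,4) ∈ E(G2) ✓
  (3,5) → (φ(3),φ(5)) = (1,3) ∈ E(G2) ✓
  (3,6) → (φ(3),φ(6)) = (1,5) ∈ E(G2) ✓
  (4,7) → (φ(4),φ(7)) = (2,7) ∈ E(G2) ✓
  (5,6) → (φ(5),φ(6)) = (3,5) ∈ E(G2) ✓
  (5,7) → (φ(5),φ(7)) = (3,7) ∈ E(G2) ✓
All 6 edges of G1 map to edges of G2, and |E(G1)| = |E(G2)| = 6, so φ is a bijection on edges as well as vertices. Hence G1 ≅ G2.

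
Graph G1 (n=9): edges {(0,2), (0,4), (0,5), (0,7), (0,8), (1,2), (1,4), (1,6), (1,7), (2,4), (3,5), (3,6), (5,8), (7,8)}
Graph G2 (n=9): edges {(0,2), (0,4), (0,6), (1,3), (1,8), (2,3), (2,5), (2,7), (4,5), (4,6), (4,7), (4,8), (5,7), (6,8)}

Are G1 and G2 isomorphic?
Yes, isomorphic

The graphs are isomorphic.
One valid mapping φ: V(G1) → V(G2): 0→4, 1→2, 2→5, 3→1, 4→7, 5→8, 6→3, 7→0, 8→6

Verify φ preserves adjacency — for each edge of G1, its image is an edge of G2:
  (0,2) → (φ(0),φ(2)) = (4,5) ∈ E(G2) ✓
  (0,4) → (φ(0),φ(4)) = (4,7) ∈ E(G2) ✓
  (0,5) → (φ(0),φ(5)) = (4,8) ∈ E(G2) ✓
  (0,7) → (φ(0),φ(7)) = (0,4) ∈ E(G2) ✓
  (0,8) → (φ(0),φ(8)) = (4,6) ∈ E(G2) ✓
  (1,2) → (φ(1),φ(2)) = (2,5) ∈ E(G2) ✓
  (1,4) → (φ(1),φ(4)) = (2,7) ∈ E(G2) ✓
  (1,6) → (φ(1),φ(6)) = (2,3) ∈ E(G2) ✓
  (1,7) → (φ(1),φ(7)) = (0,2) ∈ E(G2) ✓
  (2,4) → (φ(2),φ(4)) = (5,7) ∈ E(G2) ✓
  (3,5) → (φ(3),φ(5)) = (1,8) ∈ E(G2) ✓
  (3,6) → (φ(3),φ(6)) = (1,3) ∈ E(G2) ✓
  (5,8) → (φ(5),φ(8)) = (6,8) ∈ E(G2) ✓
  (7,8) → (φ(7),φ(8)) = (0,6) ∈ E(G2) ✓
All 14 edges of G1 map to edges of G2, and |E(G1)| = |E(G2)| = 14, so φ is a bijection on edges as well as vertices. Hence G1 ≅ G2.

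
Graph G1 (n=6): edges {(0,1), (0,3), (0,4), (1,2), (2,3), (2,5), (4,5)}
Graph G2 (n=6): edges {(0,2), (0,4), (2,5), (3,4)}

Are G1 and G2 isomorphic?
No, not isomorphic

The graphs are NOT isomorphic.

Degrees in G1: deg(0)=3, deg(1)=2, deg(2)=3, deg(3)=2, deg(4)=2, deg(5)=2.
Sorted degree sequence of G1: [3, 3, 2, 2, 2, 2].
Degrees in G2: deg(0)=2, deg(1)=0, deg(2)=2, deg(3)=1, deg(4)=2, deg(5)=1.
Sorted degree sequence of G2: [2, 2, 2, 1, 1, 0].
The (sorted) degree sequence is an isomorphism invariant, so since G1 and G2 have different degree sequences they cannot be isomorphic.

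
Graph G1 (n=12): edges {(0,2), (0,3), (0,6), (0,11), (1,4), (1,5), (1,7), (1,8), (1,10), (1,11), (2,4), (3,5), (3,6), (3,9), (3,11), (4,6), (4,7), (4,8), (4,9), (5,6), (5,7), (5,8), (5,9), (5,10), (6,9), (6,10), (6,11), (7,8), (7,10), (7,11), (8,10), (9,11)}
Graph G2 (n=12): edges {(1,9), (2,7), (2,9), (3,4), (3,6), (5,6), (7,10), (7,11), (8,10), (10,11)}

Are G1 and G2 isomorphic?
No, not isomorphic

The graphs are NOT isomorphic.

Connected components of G1: 1 component(s) with vertex sets [[0, 1, 2, 3, 4, 5, 6, 7, 8, 9, 10, 11]], sizes [12].
Connected components of G2: 3 component(s) with vertex sets [[0], [3, 4, 5, 6], [1, 2, 7, 8, 9, 10, 11]], sizes [1, 4, 7].
The number of connected components (and the multiset of component sizes) is an isomorphism invariant — an isomorphism maps each component of G1 bijectively onto a component of G2. Since G1 has 1 component(s) and G2 has 3, they cannot be isomorphic.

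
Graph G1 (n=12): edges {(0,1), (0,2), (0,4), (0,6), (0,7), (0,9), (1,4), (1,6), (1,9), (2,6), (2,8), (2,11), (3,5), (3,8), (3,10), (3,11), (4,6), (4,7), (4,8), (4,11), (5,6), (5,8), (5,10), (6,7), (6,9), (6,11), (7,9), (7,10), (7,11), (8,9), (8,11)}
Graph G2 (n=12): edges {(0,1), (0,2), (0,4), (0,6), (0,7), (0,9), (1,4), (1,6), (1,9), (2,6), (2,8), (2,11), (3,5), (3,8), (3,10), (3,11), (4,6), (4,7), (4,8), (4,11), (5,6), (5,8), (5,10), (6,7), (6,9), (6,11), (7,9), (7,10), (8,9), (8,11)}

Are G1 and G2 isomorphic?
No, not isomorphic

The graphs are NOT isomorphic.

Counting edges: G1 has 31 edge(s); G2 has 30 edge(s).
Edge count is an isomorphism invariant (a bijection on vertices induces a bijection on edges), so differing edge counts rule out isomorphism.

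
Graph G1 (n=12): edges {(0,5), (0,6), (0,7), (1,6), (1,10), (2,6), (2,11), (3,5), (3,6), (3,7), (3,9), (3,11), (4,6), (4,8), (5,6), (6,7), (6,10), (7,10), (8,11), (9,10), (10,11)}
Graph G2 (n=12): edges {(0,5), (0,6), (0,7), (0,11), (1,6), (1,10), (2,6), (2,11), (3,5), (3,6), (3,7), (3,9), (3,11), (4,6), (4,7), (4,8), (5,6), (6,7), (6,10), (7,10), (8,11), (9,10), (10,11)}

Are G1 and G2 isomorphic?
No, not isomorphic

The graphs are NOT isomorphic.

Counting edges: G1 has 21 edge(s); G2 has 23 edge(s).
Edge count is an isomorphism invariant (a bijection on vertices induces a bijection on edges), so differing edge counts rule out isomorphism.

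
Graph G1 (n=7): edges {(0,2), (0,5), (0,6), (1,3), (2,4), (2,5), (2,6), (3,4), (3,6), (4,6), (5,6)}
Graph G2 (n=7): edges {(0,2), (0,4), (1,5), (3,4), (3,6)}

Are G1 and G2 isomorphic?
No, not isomorphic

The graphs are NOT isomorphic.

Connected components of G1: 1 component(s) with vertex sets [[0, 1, 2, 3, 4, 5, 6]], sizes [7].
Connected components of G2: 2 component(s) with vertex sets [[1, 5], [0, 2, 3, 4, 6]], sizes [2, 5].
The number of connected components (and the multiset of component sizes) is an isomorphism invariant — an isomorphism maps each component of G1 bijectively onto a component of G2. Since G1 has 1 component(s) and G2 has 2, they cannot be isomorphic.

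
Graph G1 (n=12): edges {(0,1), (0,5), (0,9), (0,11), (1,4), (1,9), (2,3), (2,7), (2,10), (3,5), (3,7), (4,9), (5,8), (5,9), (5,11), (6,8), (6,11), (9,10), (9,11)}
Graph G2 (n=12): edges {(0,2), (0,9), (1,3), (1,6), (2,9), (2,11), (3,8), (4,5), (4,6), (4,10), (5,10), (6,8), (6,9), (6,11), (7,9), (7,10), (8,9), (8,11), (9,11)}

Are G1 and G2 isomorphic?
Yes, isomorphic

The graphs are isomorphic.
One valid mapping φ: V(G1) → V(G2): 0→11, 1→2, 2→10, 3→4, 4→0, 5→6, 6→3, 7→5, 8→1, 9→9, 10→7, 11→8

Verify φ preserves adjacency — for each edge of G1, its image is an edge of G2:
  (0,1) → (φ(0),φ(1)) = (2,11) ∈ E(G2) ✓
  (0,5) → (φ(0),φ(5)) = (6,11) ∈ E(G2) ✓
  (0,9) → (φ(0),φ(9)) = (9,11) ∈ E(G2) ✓
  (0,11) → (φ(0),φ(11)) = (8,11) ∈ E(G2) ✓
  (1,4) → (φ(1),φ(4)) = (0,2) ∈ E(G2) ✓
  (1,9) → (φ(1),φ(9)) = (2,9) ∈ E(G2) ✓
  (2,3) → (φ(2),φ(3)) = (4,10) ∈ E(G2) ✓
  (2,7) → (φ(2),φ(7)) = (5,10) ∈ E(G2) ✓
  (2,10) → (φ(2),φ(10)) = (7,10) ∈ E(G2) ✓
  (3,5) → (φ(3),φ(5)) = (4,6) ∈ E(G2) ✓
  (3,7) → (φ(3),φ(7)) = (4,5) ∈ E(G2) ✓
  (4,9) → (φ(4),φ(9)) = (0,9) ∈ E(G2) ✓
  (5,8) → (φ(5),φ(8)) = (1,6) ∈ E(G2) ✓
  (5,9) → (φ(5),φ(9)) = (6,9) ∈ E(G2) ✓
  (5,11) → (φ(5),φ(11)) = (6,8) ∈ E(G2) ✓
  (6,8) → (φ(6),φ(8)) = (1,3) ∈ E(G2) ✓
  (6,11) → (φ(6),φ(11)) = (3,8) ∈ E(G2) ✓
  (9,10) → (φ(9),φ(10)) = (7,9) ∈ E(G2) ✓
  (9,11) → (φ(9),φ(11)) = (8,9) ∈ E(G2) ✓
All 19 edges of G1 map to edges of G2, and |E(G1)| = |E(G2)| = 19, so φ is a bijection on edges as well as vertices. Hence G1 ≅ G2.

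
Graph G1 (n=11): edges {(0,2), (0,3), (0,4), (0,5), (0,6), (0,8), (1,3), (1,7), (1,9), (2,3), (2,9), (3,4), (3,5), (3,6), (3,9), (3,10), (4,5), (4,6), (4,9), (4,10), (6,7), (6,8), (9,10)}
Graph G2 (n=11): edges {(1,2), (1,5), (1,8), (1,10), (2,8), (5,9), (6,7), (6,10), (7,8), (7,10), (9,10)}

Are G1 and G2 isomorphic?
No, not isomorphic

The graphs are NOT isomorphic.

Connected components of G1: 1 component(s) with vertex sets [[0, 1, 2, 3, 4, 5, 6, 7, 8, 9, 10]], sizes [11].
Connected components of G2: 4 component(s) with vertex sets [[0], [3], [4], [1, 2, 5, 6, 7, 8, 9, 10]], sizes [1, 1, 1, 8].
The number of connected components (and the multiset of component sizes) is an isomorphism invariant — an isomorphism maps each component of G1 bijectively onto a component of G2. Since G1 has 1 component(s) and G2 has 4, they cannot be isomorphic.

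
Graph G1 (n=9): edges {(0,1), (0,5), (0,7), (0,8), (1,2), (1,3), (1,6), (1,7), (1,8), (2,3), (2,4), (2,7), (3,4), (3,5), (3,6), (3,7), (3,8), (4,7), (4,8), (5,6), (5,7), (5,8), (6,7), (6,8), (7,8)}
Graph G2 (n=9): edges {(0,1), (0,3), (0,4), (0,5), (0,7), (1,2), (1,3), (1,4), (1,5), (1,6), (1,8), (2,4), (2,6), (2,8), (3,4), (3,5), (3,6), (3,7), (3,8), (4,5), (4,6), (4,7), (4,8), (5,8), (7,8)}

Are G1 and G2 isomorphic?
Yes, isomorphic

The graphs are isomorphic.
One valid mapping φ: V(G1) → V(G2): 0→7, 1→8, 2→2, 3→1, 4→6, 5→0, 6→5, 7→4, 8→3

Verify φ preserves adjacency — for each edge of G1, its image is an edge of G2:
  (0,1) → (φ(0),φ(1)) = (7,8) ∈ E(G2) ✓
  (0,5) → (φ(0),φ(5)) = (0,7) ∈ E(G2) ✓
  (0,7) → (φ(0),φ(7)) = (4,7) ∈ E(G2) ✓
  (0,8) → (φ(0),φ(8)) = (3,7) ∈ E(G2) ✓
  (1,2) → (φ(1),φ(2)) = (2,8) ∈ E(G2) ✓
  (1,3) → (φ(1),φ(3)) = (1,8) ∈ E(G2) ✓
  (1,6) → (φ(1),φ(6)) = (5,8) ∈ E(G2) ✓
  (1,7) → (φ(1),φ(7)) = (4,8) ∈ E(G2) ✓
  (1,8) → (φ(1),φ(8)) = (3,8) ∈ E(G2) ✓
  (2,3) → (φ(2),φ(3)) = (1,2) ∈ E(G2) ✓
  (2,4) → (φ(2),φ(4)) = (2,6) ∈ E(G2) ✓
  (2,7) → (φ(2),φ(7)) = (2,4) ∈ E(G2) ✓
  (3,4) → (φ(3),φ(4)) = (1,6) ∈ E(G2) ✓
  (3,5) → (φ(3),φ(5)) = (0,1) ∈ E(G2) ✓
  (3,6) → (φ(3),φ(6)) = (1,5) ∈ E(G2) ✓
  (3,7) → (φ(3),φ(7)) = (1,4) ∈ E(G2) ✓
  (3,8) → (φ(3),φ(8)) = (1,3) ∈ E(G2) ✓
  (4,7) → (φ(4),φ(7)) = (4,6) ∈ E(G2) ✓
  (4,8) → (φ(4),φ(8)) = (3,6) ∈ E(G2) ✓
  (5,6) → (φ(5),φ(6)) = (0,5) ∈ E(G2) ✓
  (5,7) → (φ(5),φ(7)) = (0,4) ∈ E(G2) ✓
  (5,8) → (φ(5),φ(8)) = (0,3) ∈ E(G2) ✓
  (6,7) → (φ(6),φ(7)) = (4,5) ∈ E(G2) ✓
  (6,8) → (φ(6),φ(8)) = (3,5) ∈ E(G2) ✓
  (7,8) → (φ(7),φ(8)) = (3,4) ∈ E(G2) ✓
All 25 edges of G1 map to edges of G2, and |E(G1)| = |E(G2)| = 25, so φ is a bijection on edges as well as vertices. Hence G1 ≅ G2.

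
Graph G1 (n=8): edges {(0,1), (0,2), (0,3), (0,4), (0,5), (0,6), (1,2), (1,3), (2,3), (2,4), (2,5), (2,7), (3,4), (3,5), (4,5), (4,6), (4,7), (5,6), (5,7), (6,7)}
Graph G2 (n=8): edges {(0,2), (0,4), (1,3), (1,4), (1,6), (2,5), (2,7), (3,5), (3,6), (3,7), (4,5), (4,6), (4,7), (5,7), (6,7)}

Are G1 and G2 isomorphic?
No, not isomorphic

The graphs are NOT isomorphic.

Degrees in G1: deg(0)=6, deg(1)=3, deg(2)=6, deg(3)=5, deg(4)=6, deg(5)=6, deg(6)=4, deg(7)=4.
Sorted degree sequence of G1: [6, 6, 6, 6, 5, 4, 4, 3].
Degrees in G2: deg(0)=2, deg(1)=3, deg(2)=3, deg(3)=4, deg(4)=5, deg(5)=4, deg(6)=4, deg(7)=5.
Sorted degree sequence of G2: [5, 5, 4, 4, 4, 3, 3, 2].
The (sorted) degree sequence is an isomorphism invariant, so since G1 and G2 have different degree sequences they cannot be isomorphic.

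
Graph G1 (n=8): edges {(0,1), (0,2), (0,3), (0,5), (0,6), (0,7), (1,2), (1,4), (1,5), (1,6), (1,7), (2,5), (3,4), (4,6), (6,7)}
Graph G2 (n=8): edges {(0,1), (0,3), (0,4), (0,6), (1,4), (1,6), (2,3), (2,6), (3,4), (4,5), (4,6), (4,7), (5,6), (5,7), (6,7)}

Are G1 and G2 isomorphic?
Yes, isomorphic

The graphs are isomorphic.
One valid mapping φ: V(G1) → V(G2): 0→6, 1→4, 2→5, 3→2, 4→3, 5→7, 6→0, 7→1

Verify φ preserves adjacency — for each edge of G1, its image is an edge of G2:
  (0,1) → (φ(0),φ(1)) = (4,6) ∈ E(G2) ✓
  (0,2) → (φ(0),φ(2)) = (5,6) ∈ E(G2) ✓
  (0,3) → (φ(0),φ(3)) = (2,6) ∈ E(G2) ✓
  (0,5) → (φ(0),φ(5)) = (6,7) ∈ E(G2) ✓
  (0,6) → (φ(0),φ(6)) = (0,6) ∈ E(G2) ✓
  (0,7) → (φ(0),φ(7)) = (1,6) ∈ E(G2) ✓
  (1,2) → (φ(1),φ(2)) = (4,5) ∈ E(G2) ✓
  (1,4) → (φ(1),φ(4)) = (3,4) ∈ E(G2) ✓
  (1,5) → (φ(1),φ(5)) = (4,7) ∈ E(G2) ✓
  (1,6) → (φ(1),φ(6)) = (0,4) ∈ E(G2) ✓
  (1,7) → (φ(1),φ(7)) = (1,4) ∈ E(G2) ✓
  (2,5) → (φ(2),φ(5)) = (5,7) ∈ E(G2) ✓
  (3,4) → (φ(3),φ(4)) = (2,3) ∈ E(G2) ✓
  (4,6) → (φ(4),φ(6)) = (0,3) ∈ E(G2) ✓
  (6,7) → (φ(6),φ(7)) = (0,1) ∈ E(G2) ✓
All 15 edges of G1 map to edges of G2, and |E(G1)| = |E(G2)| = 15, so φ is a bijection on edges as well as vertices. Hence G1 ≅ G2.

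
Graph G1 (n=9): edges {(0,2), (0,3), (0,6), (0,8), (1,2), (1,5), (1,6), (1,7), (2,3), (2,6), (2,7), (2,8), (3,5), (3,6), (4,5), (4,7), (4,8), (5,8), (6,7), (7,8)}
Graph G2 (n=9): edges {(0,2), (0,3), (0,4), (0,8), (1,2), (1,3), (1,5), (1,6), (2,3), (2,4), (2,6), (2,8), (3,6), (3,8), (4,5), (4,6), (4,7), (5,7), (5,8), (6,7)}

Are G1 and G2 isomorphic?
Yes, isomorphic

The graphs are isomorphic.
One valid mapping φ: V(G1) → V(G2): 0→0, 1→1, 2→2, 3→8, 4→7, 5→5, 6→3, 7→6, 8→4

Verify φ preserves adjacency — for each edge of G1, its image is an edge of G2:
  (0,2) → (φ(0),φ(2)) = (0,2) ∈ E(G2) ✓
  (0,3) → (φ(0),φ(3)) = (0,8) ∈ E(G2) ✓
  (0,6) → (φ(0),φ(6)) = (0,3) ∈ E(G2) ✓
  (0,8) → (φ(0),φ(8)) = (0,4) ∈ E(G2) ✓
  (1,2) → (φ(1),φ(2)) = (1,2) ∈ E(G2) ✓
  (1,5) → (φ(1),φ(5)) = (1,5) ∈ E(G2) ✓
  (1,6) → (φ(1),φ(6)) = (1,3) ∈ E(G2) ✓
  (1,7) → (φ(1),φ(7)) = (1,6) ∈ E(G2) ✓
  (2,3) → (φ(2),φ(3)) = (2,8) ∈ E(G2) ✓
  (2,6) → (φ(2),φ(6)) = (2,3) ∈ E(G2) ✓
  (2,7) → (φ(2),φ(7)) = (2,6) ∈ E(G2) ✓
  (2,8) → (φ(2),φ(8)) = (2,4) ∈ E(G2) ✓
  (3,5) → (φ(3),φ(5)) = (5,8) ∈ E(G2) ✓
  (3,6) → (φ(3),φ(6)) = (3,8) ∈ E(G2) ✓
  (4,5) → (φ(4),φ(5)) = (5,7) ∈ E(G2) ✓
  (4,7) → (φ(4),φ(7)) = (6,7) ∈ E(G2) ✓
  (4,8) → (φ(4),φ(8)) = (4,7) ∈ E(G2) ✓
  (5,8) → (φ(5),φ(8)) = (4,5) ∈ E(G2) ✓
  (6,7) → (φ(6),φ(7)) = (3,6) ∈ E(G2) ✓
  (7,8) → (φ(7),φ(8)) = (4,6) ∈ E(G2) ✓
All 20 edges of G1 map to edges of G2, and |E(G1)| = |E(G2)| = 20, so φ is a bijection on edges as well as vertices. Hence G1 ≅ G2.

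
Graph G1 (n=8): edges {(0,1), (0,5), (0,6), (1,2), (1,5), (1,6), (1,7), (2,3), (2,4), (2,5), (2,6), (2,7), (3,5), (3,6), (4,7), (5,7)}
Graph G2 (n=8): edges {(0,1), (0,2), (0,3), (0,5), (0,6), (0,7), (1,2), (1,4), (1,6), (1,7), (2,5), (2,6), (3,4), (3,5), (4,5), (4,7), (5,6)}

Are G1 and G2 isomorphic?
No, not isomorphic

The graphs are NOT isomorphic.

Counting triangles (3-cliques): G1 has 10, G2 has 11.
Triangle count is an isomorphism invariant, so differing triangle counts rule out isomorphism.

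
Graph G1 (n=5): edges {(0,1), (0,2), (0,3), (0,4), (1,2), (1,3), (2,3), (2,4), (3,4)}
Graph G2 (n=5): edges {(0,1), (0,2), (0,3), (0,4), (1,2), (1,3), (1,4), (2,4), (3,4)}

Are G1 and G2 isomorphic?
Yes, isomorphic

The graphs are isomorphic.
One valid mapping φ: V(G1) → V(G2): 0→1, 1→2, 2→4, 3→0, 4→3

Verify φ preserves adjacency — for each edge of G1, its image is an edge of G2:
  (0,1) → (φ(0),φ(1)) = (1,2) ∈ E(G2) ✓
  (0,2) → (φ(0),φ(2)) = (1,4) ∈ E(G2) ✓
  (0,3) → (φ(0),φ(3)) = (0,1) ∈ E(G2) ✓
  (0,4) → (φ(0),φ(4)) = (1,3) ∈ E(G2) ✓
  (1,2) → (φ(1),φ(2)) = (2,4) ∈ E(G2) ✓
  (1,3) → (φ(1),φ(3)) = (0,2) ∈ E(G2) ✓
  (2,3) → (φ(2),φ(3)) = (0,4) ∈ E(G2) ✓
  (2,4) → (φ(2),φ(4)) = (3,4) ∈ E(G2) ✓
  (3,4) → (φ(3),φ(4)) = (0,3) ∈ E(G2) ✓
All 9 edges of G1 map to edges of G2, and |E(G1)| = |E(G2)| = 9, so φ is a bijection on edges as well as vertices. Hence G1 ≅ G2.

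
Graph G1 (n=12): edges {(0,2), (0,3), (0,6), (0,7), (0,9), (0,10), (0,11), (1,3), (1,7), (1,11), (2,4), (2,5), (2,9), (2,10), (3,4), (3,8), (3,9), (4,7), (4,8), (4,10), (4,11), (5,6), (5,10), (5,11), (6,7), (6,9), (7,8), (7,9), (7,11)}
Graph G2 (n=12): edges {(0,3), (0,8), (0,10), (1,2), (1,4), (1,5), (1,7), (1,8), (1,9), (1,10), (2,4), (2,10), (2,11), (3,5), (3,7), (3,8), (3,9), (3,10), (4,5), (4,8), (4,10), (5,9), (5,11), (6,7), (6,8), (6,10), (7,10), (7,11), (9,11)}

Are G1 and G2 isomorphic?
Yes, isomorphic

The graphs are isomorphic.
One valid mapping φ: V(G1) → V(G2): 0→1, 1→6, 2→5, 3→8, 4→3, 5→11, 6→2, 7→10, 8→0, 9→4, 10→9, 11→7

Verify φ preserves adjacency — for each edge of G1, its image is an edge of G2:
  (0,2) → (φ(0),φ(2)) = (1,5) ∈ E(G2) ✓
  (0,3) → (φ(0),φ(3)) = (1,8) ∈ E(G2) ✓
  (0,6) → (φ(0),φ(6)) = (1,2) ∈ E(G2) ✓
  (0,7) → (φ(0),φ(7)) = (1,10) ∈ E(G2) ✓
  (0,9) → (φ(0),φ(9)) = (1,4) ∈ E(G2) ✓
  (0,10) → (φ(0),φ(10)) = (1,9) ∈ E(G2) ✓
  (0,11) → (φ(0),φ(11)) = (1,7) ∈ E(G2) ✓
  (1,3) → (φ(1),φ(3)) = (6,8) ∈ E(G2) ✓
  (1,7) → (φ(1),φ(7)) = (6,10) ∈ E(G2) ✓
  (1,11) → (φ(1),φ(11)) = (6,7) ∈ E(G2) ✓
  (2,4) → (φ(2),φ(4)) = (3,5) ∈ E(G2) ✓
  (2,5) → (φ(2),φ(5)) = (5,11) ∈ E(G2) ✓
  (2,9) → (φ(2),φ(9)) = (4,5) ∈ E(G2) ✓
  (2,10) → (φ(2),φ(10)) = (5,9) ∈ E(G2) ✓
  (3,4) → (φ(3),φ(4)) = (3,8) ∈ E(G2) ✓
  (3,8) → (φ(3),φ(8)) = (0,8) ∈ E(G2) ✓
  (3,9) → (φ(3),φ(9)) = (4,8) ∈ E(G2) ✓
  (4,7) → (φ(4),φ(7)) = (3,10) ∈ E(G2) ✓
  (4,8) → (φ(4),φ(8)) = (0,3) ∈ E(G2) ✓
  (4,10) → (φ(4),φ(10)) = (3,9) ∈ E(G2) ✓
  (4,11) → (φ(4),φ(11)) = (3,7) ∈ E(G2) ✓
  (5,6) → (φ(5),φ(6)) = (2,11) ∈ E(G2) ✓
  (5,10) → (φ(5),φ(10)) = (9,11) ∈ E(G2) ✓
  (5,11) → (φ(5),φ(11)) = (7,11) ∈ E(G2) ✓
  (6,7) → (φ(6),φ(7)) = (2,10) ∈ E(G2) ✓
  (6,9) → (φ(6),φ(9)) = (2,4) ∈ E(G2) ✓
  (7,8) → (φ(7),φ(8)) = (0,10) ∈ E(G2) ✓
  (7,9) → (φ(7),φ(9)) = (4,10) ∈ E(G2) ✓
  (7,11) → (φ(7),φ(11)) = (7,10) ∈ E(G2) ✓
All 29 edges of G1 map to edges of G2, and |E(G1)| = |E(G2)| = 29, so φ is a bijection on edges as well as vertices. Hence G1 ≅ G2.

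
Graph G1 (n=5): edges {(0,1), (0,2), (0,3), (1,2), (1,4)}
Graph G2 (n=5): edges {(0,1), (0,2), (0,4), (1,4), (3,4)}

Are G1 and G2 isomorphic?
Yes, isomorphic

The graphs are isomorphic.
One valid mapping φ: V(G1) → V(G2): 0→0, 1→4, 2→1, 3→2, 4→3

Verify φ preserves adjacency — for each edge of G1, its image is an edge of G2:
  (0,1) → (φ(0),φ(1)) = (0,4) ∈ E(G2) ✓
  (0,2) → (φ(0),φ(2)) = (0,1) ∈ E(G2) ✓
  (0,3) → (φ(0),φ(3)) = (0,2) ∈ E(G2) ✓
  (1,2) → (φ(1),φ(2)) = (1,4) ∈ E(G2) ✓
  (1,4) → (φ(1),φ(4)) = (3,4) ∈ E(G2) ✓
All 5 edges of G1 map to edges of G2, and |E(G1)| = |E(G2)| = 5, so φ is a bijection on edges as well as vertices. Hence G1 ≅ G2.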